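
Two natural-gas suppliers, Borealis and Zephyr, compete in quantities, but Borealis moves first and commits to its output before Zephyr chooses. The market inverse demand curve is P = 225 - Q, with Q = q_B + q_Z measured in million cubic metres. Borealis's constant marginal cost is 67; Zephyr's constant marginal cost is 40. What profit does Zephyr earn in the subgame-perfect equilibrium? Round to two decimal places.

Solve by backward induction. Given q_B, the follower Zephyr maximises π_Z = (225 - q_B - q_Z)q_Z - 40q_Z.
Follower FOC: 185 - q_B - 2q_Z = 0, so q_Z(q_B) = (185 - q_B)/2.
Borealis substitutes q_Z(q_B) into its own profit: π_B = q_B(225 - q_B - (185 - q_B)/2) - 67q_B = (265/2 - (1/2)q_B)q_B - 67q_B.
Maximising: ∂π_B/∂q_B = 131/2 - q_B = 0, giving q_B = 131/2.
Then q_Z = (185 - 131/2)/2 = 239/4.
Price P = 225 - 501/4 = 399/4.
Zephyr's profit: (399/4 - 40)·(239/4) = 3570.0625.

3570.06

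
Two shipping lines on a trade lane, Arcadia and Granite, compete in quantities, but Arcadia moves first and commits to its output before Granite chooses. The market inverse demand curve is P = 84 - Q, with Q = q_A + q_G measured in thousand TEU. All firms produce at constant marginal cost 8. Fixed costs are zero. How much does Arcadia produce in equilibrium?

The follower Granite best-responds to any q_A: π_G = (84 - Q)q_G - 8q_G.
Setting the follower's marginal profit to zero, 76 - q_A - 2q_G = 0, i.e. q_G = (76 - q_A)/2.
Arcadia substitutes q_G(q_A) into its own profit: π_A = q_A(84 - q_A - (76 - q_A)/2) - 8q_A = (46 - (1/2)q_A)q_A - 8q_A.
Maximising: ∂π_A/∂q_A = 38 - q_A = 0, giving q_A = 38.
Then q_G = (76 - 38)/2 = 19.

38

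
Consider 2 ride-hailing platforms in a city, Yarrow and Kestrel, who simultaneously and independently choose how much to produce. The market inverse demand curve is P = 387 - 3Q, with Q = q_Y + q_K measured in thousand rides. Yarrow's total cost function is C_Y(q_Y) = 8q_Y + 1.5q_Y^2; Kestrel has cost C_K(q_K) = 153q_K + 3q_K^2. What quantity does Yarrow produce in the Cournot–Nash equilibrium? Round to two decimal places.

38.85

Yarrow's profit: π_Y = (387 - 3Q)q_Y - (8q_Y + (3/2)q_Y²). Setting ∂π_Y/∂q_Y = 0: 379 - 9q_Y - 3(q_K) = 0.
Kestrel's profit: π_K = (387 - 3Q)q_K - (153q_K + 3q_K²). Setting ∂π_K/∂q_K = 0: 234 - 12q_K - 3(q_Y) = 0.
So q_Y = (379 - 3q_K)/9 and q_K = (234 - 3q_Y)/12.
Solving the pair: q_Y = 1282/33, q_K = 323/33.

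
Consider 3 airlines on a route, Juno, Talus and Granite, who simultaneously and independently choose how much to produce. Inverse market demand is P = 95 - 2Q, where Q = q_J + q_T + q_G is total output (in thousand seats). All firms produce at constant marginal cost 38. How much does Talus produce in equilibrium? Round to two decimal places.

7.13

A representative firm's profit is π_i = q_i(95 - 2Q) - 38q_i.
First-order condition (treating rivals' output as given): 57 - 4q_i - 2·Σ_{j≠i} q_j = 0.
With identical firms every q_j equals q_i, so Σ_{j≠i} q_j = 2q_i and 57 = 8q_i, giving q_i = 57/8.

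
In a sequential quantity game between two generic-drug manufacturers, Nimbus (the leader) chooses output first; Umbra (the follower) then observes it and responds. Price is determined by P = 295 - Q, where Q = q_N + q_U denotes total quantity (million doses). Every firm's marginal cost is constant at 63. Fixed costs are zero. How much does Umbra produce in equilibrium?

58

Solve by backward induction. Given q_N, the follower Umbra maximises π_U = (295 - q_N - q_U)q_U - 63q_U.
Setting the follower's marginal profit to zero, 232 - q_N - 2q_U = 0, i.e. q_U = (232 - q_N)/2.
Nimbus substitutes q_U(q_N) into its own profit: π_N = q_N(295 - q_N - (232 - q_N)/2) - 63q_N = (179 - (1/2)q_N)q_N - 63q_N.
Maximising: ∂π_N/∂q_N = 116 - q_N = 0, giving q_N = 116.
Then q_U = (232 - 116)/2 = 58.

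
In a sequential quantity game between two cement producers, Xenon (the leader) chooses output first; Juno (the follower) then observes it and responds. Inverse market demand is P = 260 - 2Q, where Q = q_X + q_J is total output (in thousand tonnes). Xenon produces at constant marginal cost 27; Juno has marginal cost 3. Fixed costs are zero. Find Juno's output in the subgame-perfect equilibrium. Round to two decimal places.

The follower Juno best-responds to any q_X: π_J = (260 - 2Q)q_J - 3q_J.
∂π_J/∂q_J = 257 - 2q_X - 4q_J = 0 gives the reaction function q_J = (257 - 2q_X)/4.
Xenon substitutes q_J(q_X) into its own profit: π_X = q_X(260 - 2q_X - (257 - 2q_X)/2) - 27q_X = (263/2 - q_X)q_X - 27q_X.
Leader FOC: 209/2 - 2q_X = 0, so q_X = 209/4.
Then q_J = (257 - 2·(209/4))/4 = 305/8.

38.13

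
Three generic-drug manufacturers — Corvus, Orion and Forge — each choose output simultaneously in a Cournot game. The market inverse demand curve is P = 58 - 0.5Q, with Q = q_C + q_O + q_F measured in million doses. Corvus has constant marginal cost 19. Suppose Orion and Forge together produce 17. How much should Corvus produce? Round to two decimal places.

With rivals' combined output fixed at 17, Corvus's profit is π_C = (58 - (1/2)·17 - (1/2)q_C)q_C - (19q_C) = (99/2 - (1/2)q_C)q_C - (19q_C).
∂π_C/∂q_C = 61/2 - q_C = 0, so q_C = 61/2.

30.50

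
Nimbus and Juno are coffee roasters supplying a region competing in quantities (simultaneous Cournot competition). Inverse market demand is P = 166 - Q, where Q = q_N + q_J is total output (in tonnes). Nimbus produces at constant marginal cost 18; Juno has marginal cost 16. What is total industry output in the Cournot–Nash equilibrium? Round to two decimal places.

Nimbus's profit: π_N = (166 - Q)q_N - (18q_N). Setting ∂π_N/∂q_N = 0: 148 - 2q_N - (q_J) = 0.
Juno's profit: π_J = (166 - Q)q_J - (16q_J). Setting ∂π_J/∂q_J = 0: 150 - 2q_J - (q_N) = 0.
So q_N = (148 - q_J)/2 and q_J = (150 - q_N)/2.
Substituting one into the other gives q_N = 146/3 and q_J = 152/3.
Total output Q = 146/3 + 152/3 = 298/3.

99.33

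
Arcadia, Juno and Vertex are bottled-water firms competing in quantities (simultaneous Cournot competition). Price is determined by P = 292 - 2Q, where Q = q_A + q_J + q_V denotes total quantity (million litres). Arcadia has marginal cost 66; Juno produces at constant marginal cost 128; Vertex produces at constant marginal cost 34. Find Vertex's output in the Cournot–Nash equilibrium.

Arcadia's profit: π_A = (292 - 2Q)q_A - (66q_A). Setting ∂π_A/∂q_A = 0: 226 - 4q_A - 2(q_J + q_V) = 0.
Juno's first-order condition: 164 - 4q_J - 2(q_A + q_V) = 0.
Vertex's first-order condition: 258 - 4q_V - 2(q_A + q_J) = 0.
Summing all 3 equations gives 648 − 8Q = 0, hence Q = 81.
Back-substituting: q_A = (226 − 162)/2 = 32, q_J = (164 − 162)/2 = 1, q_V = (258 − 162)/2 = 48.

48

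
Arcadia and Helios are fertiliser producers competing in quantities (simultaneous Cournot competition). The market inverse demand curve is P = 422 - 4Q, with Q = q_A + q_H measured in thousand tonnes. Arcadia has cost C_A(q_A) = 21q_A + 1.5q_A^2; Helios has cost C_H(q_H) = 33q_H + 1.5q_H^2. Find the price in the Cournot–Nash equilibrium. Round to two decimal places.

211.33

Arcadia's profit: π_A = (422 - 4Q)q_A - (21q_A + (3/2)q_A²). Setting ∂π_A/∂q_A = 0: 401 - 11q_A - 4(q_H) = 0.
Helios's profit: π_H = (422 - 4Q)q_H - (33q_H + (3/2)q_H²). Setting ∂π_H/∂q_H = 0: 389 - 11q_H - 4(q_A) = 0.
Best responses: q_A = (401 - 4q_H)/11, q_H = (389 - 4q_A)/11.
Solving the pair: q_A = 571/21, q_H = 535/21.
Total output Q = 158/3, so price P = 422 - 4·(158/3) = 634/3.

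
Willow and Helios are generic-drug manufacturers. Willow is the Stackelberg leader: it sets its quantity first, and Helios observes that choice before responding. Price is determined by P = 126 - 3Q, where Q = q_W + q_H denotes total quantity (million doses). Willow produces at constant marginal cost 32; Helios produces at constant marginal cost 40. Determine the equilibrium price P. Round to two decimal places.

57.50

Solve by backward induction. Given q_W, the follower Helios maximises π_H = (126 - 3q_W - 3q_H)q_H - 40q_H.
Setting the follower's marginal profit to zero, 86 - 3q_W - 6q_H = 0, i.e. q_H = (86 - 3q_W)/6.
The leader anticipates this reaction. Substituting into P = 126 - 3Q gives P = 83 - (3/2)q_W, so π_W = (83 - (3/2)q_W)q_W - 32q_W.
The leader's first-order condition 51 - 3q_W = 0 yields q_W = 17.
Then q_H = (86 - 3·17)/6 = 35/6.
Total output Q = 137/6, so price P = 126 - 3·(137/6) = 115/2.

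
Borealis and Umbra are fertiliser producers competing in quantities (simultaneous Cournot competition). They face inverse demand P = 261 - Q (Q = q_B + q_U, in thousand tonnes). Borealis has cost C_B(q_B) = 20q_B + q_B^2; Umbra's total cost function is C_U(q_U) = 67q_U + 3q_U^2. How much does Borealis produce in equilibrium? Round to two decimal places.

Borealis's profit: π_B = (261 - Q)q_B - (20q_B + q_B²). Setting ∂π_B/∂q_B = 0: 241 - 4q_B - (q_U) = 0.
Umbra's profit: π_U = (261 - Q)q_U - (67q_U + 3q_U²). Setting ∂π_U/∂q_U = 0: 194 - 8q_U - (q_B) = 0.
So q_B = (241 - q_U)/4 and q_U = (194 - q_B)/8.
Solving the pair: q_B = 1734/31, q_U = 535/31.

55.94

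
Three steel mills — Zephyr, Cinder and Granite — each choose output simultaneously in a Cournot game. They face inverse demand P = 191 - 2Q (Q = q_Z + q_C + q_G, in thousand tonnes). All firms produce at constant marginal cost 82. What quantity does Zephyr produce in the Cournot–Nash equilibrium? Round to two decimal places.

13.63

A representative firm's profit is π_i = q_i(191 - 2Q) - 82q_i.
Setting ∂π_i/∂q_i = 0 with rivals' quantities fixed: 109 - 4q_i - 2·Σ_{j≠i} q_j = 0.
With identical firms every q_j equals q_i, so Σ_{j≠i} q_j = 2q_i and 109 = 8q_i, giving q_i = 109/8.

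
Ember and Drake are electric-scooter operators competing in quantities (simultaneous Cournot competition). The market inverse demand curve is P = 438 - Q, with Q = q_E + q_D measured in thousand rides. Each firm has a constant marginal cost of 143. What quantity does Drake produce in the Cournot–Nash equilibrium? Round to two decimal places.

98.33

Each firm earns π_i = (438 - Q)q_i - 143q_i.
First-order condition (treating rivals' output as given): 295 - 2q_i - q_j = 0.
By symmetry each firm produces the same amount; substituting q_j = q_i yields q_i = 295/3.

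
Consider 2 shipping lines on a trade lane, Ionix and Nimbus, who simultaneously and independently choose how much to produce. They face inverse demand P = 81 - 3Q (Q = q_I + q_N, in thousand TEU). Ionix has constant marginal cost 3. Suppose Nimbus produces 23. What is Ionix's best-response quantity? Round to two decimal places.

1.50

With the rival's output fixed at 23, Ionix's profit is π_I = (81 - 3·23 - 3q_I)q_I - (3q_I) = (12 - 3q_I)q_I - (3q_I).
∂π_I/∂q_I = 9 - 6q_I = 0, so q_I = 3/2.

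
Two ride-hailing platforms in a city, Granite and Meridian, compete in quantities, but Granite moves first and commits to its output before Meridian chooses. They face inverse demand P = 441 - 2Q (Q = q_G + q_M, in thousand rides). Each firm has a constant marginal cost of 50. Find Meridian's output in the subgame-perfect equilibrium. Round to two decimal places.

The follower Meridian best-responds to any q_G: π_M = (441 - 2Q)q_M - 50q_M.
Follower FOC: 391 - 2q_G - 4q_M = 0, so q_M(q_G) = (391 - 2q_G)/4.
The leader anticipates this reaction. Substituting into P = 441 - 2Q gives P = 491/2 - q_G, so π_G = (491/2 - q_G)q_G - 50q_G.
Maximising: ∂π_G/∂q_G = 391/2 - 2q_G = 0, giving q_G = 391/4.
Then q_M = (391 - 2·(391/4))/4 = 391/8.

48.88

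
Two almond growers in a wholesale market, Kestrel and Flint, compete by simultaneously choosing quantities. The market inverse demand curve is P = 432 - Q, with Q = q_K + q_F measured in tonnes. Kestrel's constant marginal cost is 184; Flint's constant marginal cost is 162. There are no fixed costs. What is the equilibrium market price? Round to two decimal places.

Kestrel's profit: π_K = (432 - Q)q_K - (184q_K). Setting ∂π_K/∂q_K = 0: 248 - 2q_K - (q_F) = 0.
Flint's profit: π_F = (432 - Q)q_F - (162q_F). Setting ∂π_F/∂q_F = 0: 270 - 2q_F - (q_K) = 0.
Rearranging gives the reaction functions q_K = (248 - q_F)/2 and q_F = (270 - q_K)/2.
Solving the pair: q_K = 226/3, q_F = 292/3.
Total output Q = 518/3, so price P = 432 - 518/3 = 778/3.

259.33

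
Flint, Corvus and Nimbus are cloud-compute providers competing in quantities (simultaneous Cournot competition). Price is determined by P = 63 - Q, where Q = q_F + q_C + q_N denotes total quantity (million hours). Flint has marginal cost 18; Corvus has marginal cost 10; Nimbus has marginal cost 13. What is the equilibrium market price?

26

Flint's profit: π_F = (63 - Q)q_F - (18q_F). Setting ∂π_F/∂q_F = 0: 45 - 2q_F - (q_C + q_N) = 0.
Corvus's profit: π_C = (63 - Q)q_C - (10q_C). Setting ∂π_C/∂q_C = 0: 53 - 2q_C - (q_F + q_N) = 0.
Nimbus's first-order condition: 50 - 2q_N - (q_F + q_C) = 0.
Adding the 3 conditions: 148 − 2Q − 2Q = 0, i.e. Q = 37.
Back-substituting: q_F = (45 − 37) = 8, q_C = (53 − 37) = 16, q_N = (50 − 37) = 13.
Total output Q = 37, so price P = 63 - 37 = 26.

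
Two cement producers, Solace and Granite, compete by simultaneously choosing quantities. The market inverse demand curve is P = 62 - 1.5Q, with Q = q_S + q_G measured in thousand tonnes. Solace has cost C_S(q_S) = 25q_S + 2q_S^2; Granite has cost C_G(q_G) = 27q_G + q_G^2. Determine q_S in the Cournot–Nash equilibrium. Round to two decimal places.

4.05

Solace's profit: π_S = (62 - 1.5Q)q_S - (25q_S + 2q_S²). Setting ∂π_S/∂q_S = 0: 37 - 7q_S - (3/2)(q_G) = 0.
Granite's profit: π_G = (62 - 1.5Q)q_G - (27q_G + q_G²). Setting ∂π_G/∂q_G = 0: 35 - 5q_G - (3/2)(q_S) = 0.
So q_S = (37 - (3/2)q_G)/7 and q_G = (35 - (3/2)q_S)/5.
Solving the pair: q_S = 530/131, q_G = 758/131.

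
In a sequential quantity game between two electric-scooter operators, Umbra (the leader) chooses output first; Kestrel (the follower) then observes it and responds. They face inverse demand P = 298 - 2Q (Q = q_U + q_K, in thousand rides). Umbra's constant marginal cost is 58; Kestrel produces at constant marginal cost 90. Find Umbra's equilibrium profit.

4624

The follower Kestrel best-responds to any q_U: π_K = (298 - 2Q)q_K - 90q_K.
Setting the follower's marginal profit to zero, 208 - 2q_U - 4q_K = 0, i.e. q_K = (208 - 2q_U)/4.
Umbra substitutes q_K(q_U) into its own profit: π_U = q_U(298 - 2q_U - (208 - 2q_U)/2) - 58q_U = (194 - q_U)q_U - 58q_U.
Leader FOC: 136 - 2q_U = 0, so q_U = 68.
Then q_K = (208 - 2·68)/4 = 18.
Price P = 298 - 2·86 = 126.
Umbra's profit: (126 - 58)·68 = 4624.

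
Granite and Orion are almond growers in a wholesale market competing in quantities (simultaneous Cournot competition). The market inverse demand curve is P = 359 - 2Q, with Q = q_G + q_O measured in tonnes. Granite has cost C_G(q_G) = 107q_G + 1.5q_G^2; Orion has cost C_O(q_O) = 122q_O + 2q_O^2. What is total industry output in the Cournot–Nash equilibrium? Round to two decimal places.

Granite's profit: π_G = (359 - 2Q)q_G - (107q_G + (3/2)q_G²). Setting ∂π_G/∂q_G = 0: 252 - 7q_G - 2(q_O) = 0.
Orion's first-order condition: 237 - 8q_O - 2(q_G) = 0.
So q_G = (252 - 2q_O)/7 and q_O = (237 - 2q_G)/8.
Substituting one into the other gives q_G = 771/26 and q_O = 1155/52.
Total output Q = 771/26 + 1155/52 = 51.8654.

51.87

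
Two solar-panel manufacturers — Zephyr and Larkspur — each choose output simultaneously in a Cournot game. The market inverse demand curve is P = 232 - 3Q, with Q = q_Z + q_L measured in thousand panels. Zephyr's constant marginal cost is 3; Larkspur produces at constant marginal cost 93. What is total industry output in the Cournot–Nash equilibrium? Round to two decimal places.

40.89

Zephyr's profit: π_Z = (232 - 3Q)q_Z - (3q_Z). Setting ∂π_Z/∂q_Z = 0: 229 - 6q_Z - 3(q_L) = 0.
Larkspur's first-order condition: 139 - 6q_L - 3(q_Z) = 0.
So q_Z = (229 - 3q_L)/6 and q_L = (139 - 3q_Z)/6.
Solving the pair: q_Z = 319/9, q_L = 49/9.
Total output Q = 319/9 + 49/9 = 368/9.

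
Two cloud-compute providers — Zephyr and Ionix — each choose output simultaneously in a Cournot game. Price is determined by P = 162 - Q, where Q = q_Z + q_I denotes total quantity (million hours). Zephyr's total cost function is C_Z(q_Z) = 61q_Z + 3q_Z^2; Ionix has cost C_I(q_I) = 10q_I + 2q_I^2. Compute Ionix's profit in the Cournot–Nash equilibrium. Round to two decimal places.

1688.40

Zephyr's profit: π_Z = (162 - Q)q_Z - (61q_Z + 3q_Z²). Setting ∂π_Z/∂q_Z = 0: 101 - 8q_Z - (q_I) = 0.
Ionix's profit: π_I = (162 - Q)q_I - (10q_I + 2q_I²). Setting ∂π_I/∂q_I = 0: 152 - 6q_I - (q_Z) = 0.
Rearranging gives the reaction functions q_Z = (101 - q_I)/8 and q_I = (152 - q_Z)/6.
Solving the pair: q_Z = 454/47, q_I = 1115/47.
Price P = 162 - 1569/47 = 128.6170.
Ionix's profit: 128.6170·(1115/47) - 10·(1115/47) - 2(1115/47)² = 1688.3997.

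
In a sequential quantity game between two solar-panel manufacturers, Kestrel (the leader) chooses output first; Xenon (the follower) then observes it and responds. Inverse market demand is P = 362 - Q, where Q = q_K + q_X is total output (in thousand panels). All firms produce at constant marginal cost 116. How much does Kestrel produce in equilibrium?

Solve by backward induction. Given q_K, the follower Xenon maximises π_X = (362 - q_K - q_X)q_X - 116q_X.
Follower FOC: 246 - q_K - 2q_X = 0, so q_X(q_K) = (246 - q_K)/2.
Kestrel substitutes q_X(q_K) into its own profit: π_K = q_K(362 - q_K - (246 - q_K)/2) - 116q_K = (239 - (1/2)q_K)q_K - 116q_K.
Maximising: ∂π_K/∂q_K = 123 - q_K = 0, giving q_K = 123.
Then q_X = (246 - 123)/2 = 123/2.

123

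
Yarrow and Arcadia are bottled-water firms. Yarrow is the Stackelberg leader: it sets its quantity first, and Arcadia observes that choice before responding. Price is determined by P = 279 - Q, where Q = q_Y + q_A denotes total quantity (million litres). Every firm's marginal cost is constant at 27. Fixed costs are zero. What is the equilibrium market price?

90

Solve by backward induction. Given q_Y, the follower Arcadia maximises π_A = (279 - q_Y - q_A)q_A - 27q_A.
Follower FOC: 252 - q_Y - 2q_A = 0, so q_A(q_Y) = (252 - q_Y)/2.
Yarrow substitutes q_A(q_Y) into its own profit: π_Y = q_Y(279 - q_Y - (252 - q_Y)/2) - 27q_Y = (153 - (1/2)q_Y)q_Y - 27q_Y.
The leader's first-order condition 126 - q_Y = 0 yields q_Y = 126.
Then q_A = (252 - 126)/2 = 63.
Total output Q = 189, so price P = 279 - 189 = 90.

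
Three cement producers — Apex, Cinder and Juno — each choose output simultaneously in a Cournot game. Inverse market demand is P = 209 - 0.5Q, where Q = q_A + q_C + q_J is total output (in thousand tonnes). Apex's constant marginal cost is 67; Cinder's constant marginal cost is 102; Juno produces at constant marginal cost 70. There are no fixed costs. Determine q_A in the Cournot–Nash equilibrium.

90

Apex's profit: π_A = (209 - 0.5Q)q_A - (67q_A). Setting ∂π_A/∂q_A = 0: 142 - q_A - (1/2)(q_C + q_J) = 0.
Cinder's first-order condition: 107 - q_C - (1/2)(q_A + q_J) = 0.
Juno's first-order condition: 139 - q_J - (1/2)(q_A + q_C) = 0.
Adding the 3 first-order conditions: 388 − 2Q = 0, so Q = 194.
Back-substituting: q_A = (142 − 97)/(1/2) = 90, q_C = (107 − 97)/(1/2) = 20, q_J = (139 − 97)/(1/2) = 84.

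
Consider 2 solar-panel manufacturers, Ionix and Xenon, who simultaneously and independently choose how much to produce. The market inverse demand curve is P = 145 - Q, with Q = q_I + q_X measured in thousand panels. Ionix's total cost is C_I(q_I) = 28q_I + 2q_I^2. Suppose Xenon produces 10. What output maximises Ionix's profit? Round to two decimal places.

17.83

With the rival's output fixed at 10, Ionix's profit is π_I = (145 - 10 - q_I)q_I - (28q_I + 2q_I²) = (135 - q_I)q_I - (28q_I + 2q_I²).
∂π_I/∂q_I = 107 - 6q_I = 0, so q_I = 107/6.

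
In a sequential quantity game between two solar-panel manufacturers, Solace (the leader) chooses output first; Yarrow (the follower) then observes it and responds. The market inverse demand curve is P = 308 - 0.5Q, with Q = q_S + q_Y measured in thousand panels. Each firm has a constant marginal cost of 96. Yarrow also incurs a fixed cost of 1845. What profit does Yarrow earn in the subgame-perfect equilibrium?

3773

Solve by backward induction. Given q_S, the follower Yarrow maximises π_Y = (308 - (1/2)q_S - (1/2)q_Y)q_Y - 96q_Y.
Follower FOC: 212 - (1/2)q_S - q_Y = 0, so q_Y(q_S) = (212 - (1/2)q_S).
Solace substitutes q_Y(q_S) into its own profit: π_S = q_S(308 - (1/2)q_S - (212 - (1/2)q_S)/2) - 96q_S = (202 - (1/4)q_S)q_S - 96q_S.
The leader's first-order condition 106 - (1/2)q_S = 0 yields q_S = 212.
Then q_Y = (212 - (1/2)·212) = 106.
Price P = 308 - (1/2)·318 = 149.
Yarrow's profit: (149 - 96)·106 - 1845 = 3773.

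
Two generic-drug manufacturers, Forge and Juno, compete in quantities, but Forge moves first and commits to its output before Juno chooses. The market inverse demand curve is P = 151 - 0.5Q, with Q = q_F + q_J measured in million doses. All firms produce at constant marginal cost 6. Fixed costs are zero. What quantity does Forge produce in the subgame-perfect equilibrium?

Solve by backward induction. Given q_F, the follower Juno maximises π_J = (151 - (1/2)q_F - (1/2)q_J)q_J - 6q_J.
Follower FOC: 145 - (1/2)q_F - q_J = 0, so q_J(q_F) = (145 - (1/2)q_F).
The leader anticipates this reaction. Substituting into P = 151 - 0.5Q gives P = 157/2 - (1/4)q_F, so π_F = (157/2 - (1/4)q_F)q_F - 6q_F.
Leader FOC: 145/2 - (1/2)q_F = 0, so q_F = 145.
Then q_J = (145 - (1/2)·145) = 145/2.

145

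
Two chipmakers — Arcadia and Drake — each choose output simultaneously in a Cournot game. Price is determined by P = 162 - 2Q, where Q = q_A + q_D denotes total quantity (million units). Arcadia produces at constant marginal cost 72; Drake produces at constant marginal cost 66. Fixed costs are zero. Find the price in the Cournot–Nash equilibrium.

Arcadia's profit: π_A = (162 - 2Q)q_A - (72q_A). Setting ∂π_A/∂q_A = 0: 90 - 4q_A - 2(q_D) = 0.
Drake's profit: π_D = (162 - 2Q)q_D - (66q_D). Setting ∂π_D/∂q_D = 0: 96 - 4q_D - 2(q_A) = 0.
So q_A = (90 - 2q_D)/4 and q_D = (96 - 2q_A)/4.
Substituting one into the other gives q_A = 14 and q_D = 17.
Total output Q = 31, so price P = 162 - 2·31 = 100.

100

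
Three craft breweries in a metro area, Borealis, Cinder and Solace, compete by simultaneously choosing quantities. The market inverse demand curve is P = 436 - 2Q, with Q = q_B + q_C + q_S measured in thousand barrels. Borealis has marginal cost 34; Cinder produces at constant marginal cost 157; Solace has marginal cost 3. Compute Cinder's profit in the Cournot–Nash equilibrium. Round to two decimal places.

Borealis's profit: π_B = (436 - 2Q)q_B - (34q_B). Setting ∂π_B/∂q_B = 0: 402 - 4q_B - 2(q_C + q_S) = 0.
Cinder's first-order condition: 279 - 4q_C - 2(q_B + q_S) = 0.
Solace's first-order condition: 433 - 4q_S - 2(q_B + q_C) = 0.
Adding the 3 first-order conditions: 1114 − 8Q = 0, so Q = 557/4.
Back-substituting: q_B = (402 − 557/2)/2 = 247/4, q_C = (279 − 557/2)/2 = 1/4, q_S = (433 − 557/2)/2 = 309/4.
Price P = 436 - 2·(557/4) = 315/2.
Cinder's profit: (315/2 - 157)·(1/4) = 1/8.

0.13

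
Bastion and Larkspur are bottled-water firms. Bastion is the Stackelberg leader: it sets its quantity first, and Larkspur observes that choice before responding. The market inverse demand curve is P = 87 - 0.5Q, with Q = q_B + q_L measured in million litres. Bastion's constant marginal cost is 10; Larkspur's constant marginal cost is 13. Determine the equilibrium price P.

30

Solve by backward induction. Given q_B, the follower Larkspur maximises π_L = (87 - (1/2)q_B - (1/2)q_L)q_L - 13q_L.
∂π_L/∂q_L = 74 - (1/2)q_B - q_L = 0 gives the reaction function q_L = (74 - (1/2)q_B).
Bastion substitutes q_L(q_B) into its own profit: π_B = q_B(87 - (1/2)q_B - (74 - (1/2)q_B)/2) - 10q_B = (50 - (1/4)q_B)q_B - 10q_B.
The leader's first-order condition 40 - (1/2)q_B = 0 yields q_B = 80.
Then q_L = (74 - (1/2)·80) = 34.
Total output Q = 114, so price P = 87 - (1/2)·114 = 30.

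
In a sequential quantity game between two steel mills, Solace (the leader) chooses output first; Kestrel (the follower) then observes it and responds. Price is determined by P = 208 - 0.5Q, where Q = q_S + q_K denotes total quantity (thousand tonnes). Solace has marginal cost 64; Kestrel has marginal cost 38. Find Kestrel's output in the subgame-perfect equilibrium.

111

The follower Kestrel best-responds to any q_S: π_K = (208 - 0.5Q)q_K - 38q_K.
Setting the follower's marginal profit to zero, 170 - (1/2)q_S - q_K = 0, i.e. q_K = (170 - (1/2)q_S).
The leader anticipates this reaction. Substituting into P = 208 - 0.5Q gives P = 123 - (1/4)q_S, so π_S = (123 - (1/4)q_S)q_S - 64q_S.
Maximising: ∂π_S/∂q_S = 59 - (1/2)q_S = 0, giving q_S = 118.
Then q_K = (170 - (1/2)·118) = 111.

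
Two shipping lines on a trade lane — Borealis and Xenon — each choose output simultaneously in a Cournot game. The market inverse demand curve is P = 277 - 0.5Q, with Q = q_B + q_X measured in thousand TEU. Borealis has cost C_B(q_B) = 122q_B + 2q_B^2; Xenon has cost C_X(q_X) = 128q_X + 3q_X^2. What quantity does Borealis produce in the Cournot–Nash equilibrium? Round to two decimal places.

29.08

Borealis's profit: π_B = (277 - 0.5Q)q_B - (122q_B + 2q_B²). Setting ∂π_B/∂q_B = 0: 155 - 5q_B - (1/2)(q_X) = 0.
Xenon's profit: π_X = (277 - 0.5Q)q_X - (128q_X + 3q_X²). Setting ∂π_X/∂q_X = 0: 149 - 7q_X - (1/2)(q_B) = 0.
Rearranging gives the reaction functions q_B = (155 - (1/2)q_X)/5 and q_X = (149 - (1/2)q_B)/7.
Solving the pair: q_B = 29.0791, q_X = 19.2086.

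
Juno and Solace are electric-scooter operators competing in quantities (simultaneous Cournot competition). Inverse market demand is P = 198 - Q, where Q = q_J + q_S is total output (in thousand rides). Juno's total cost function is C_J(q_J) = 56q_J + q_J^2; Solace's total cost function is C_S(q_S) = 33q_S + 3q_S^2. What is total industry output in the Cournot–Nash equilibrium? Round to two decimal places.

48.03

Juno's profit: π_J = (198 - Q)q_J - (56q_J + q_J²). Setting ∂π_J/∂q_J = 0: 142 - 4q_J - (q_S) = 0.
Solace's profit: π_S = (198 - Q)q_S - (33q_S + 3q_S²). Setting ∂π_S/∂q_S = 0: 165 - 8q_S - (q_J) = 0.
Rearranging gives the reaction functions q_J = (142 - q_S)/4 and q_S = (165 - q_J)/8.
Solving the pair: q_J = 971/31, q_S = 518/31.
Total output Q = 971/31 + 518/31 = 1489/31.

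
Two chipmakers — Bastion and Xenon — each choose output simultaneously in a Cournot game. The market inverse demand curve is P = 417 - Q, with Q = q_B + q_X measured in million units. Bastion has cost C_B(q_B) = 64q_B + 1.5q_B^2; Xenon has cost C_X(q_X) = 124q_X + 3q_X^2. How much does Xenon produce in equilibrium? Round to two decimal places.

28.51

Bastion's profit: π_B = (417 - Q)q_B - (64q_B + (3/2)q_B²). Setting ∂π_B/∂q_B = 0: 353 - 5q_B - (q_X) = 0.
Xenon's first-order condition: 293 - 8q_X - (q_B) = 0.
So q_B = (353 - q_X)/5 and q_X = (293 - q_B)/8.
Solving the pair: q_B = 64.8974, q_X = 1112/39.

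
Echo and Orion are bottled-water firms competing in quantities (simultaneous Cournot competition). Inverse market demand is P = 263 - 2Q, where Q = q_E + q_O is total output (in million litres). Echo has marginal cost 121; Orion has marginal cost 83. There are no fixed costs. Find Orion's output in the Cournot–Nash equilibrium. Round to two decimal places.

36.33

Echo's profit: π_E = (263 - 2Q)q_E - (121q_E). Setting ∂π_E/∂q_E = 0: 142 - 4q_E - 2(q_O) = 0.
Orion's profit: π_O = (263 - 2Q)q_O - (83q_O). Setting ∂π_O/∂q_O = 0: 180 - 4q_O - 2(q_E) = 0.
Rearranging gives the reaction functions q_E = (142 - 2q_O)/4 and q_O = (180 - 2q_E)/4.
Solving the pair: q_E = 52/3, q_O = 109/3.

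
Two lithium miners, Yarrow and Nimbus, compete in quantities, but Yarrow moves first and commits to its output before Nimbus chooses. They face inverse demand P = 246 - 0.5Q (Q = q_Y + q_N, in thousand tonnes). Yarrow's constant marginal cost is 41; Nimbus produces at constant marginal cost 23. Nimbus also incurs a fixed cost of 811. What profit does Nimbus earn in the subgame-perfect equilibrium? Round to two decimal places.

7574.13

Solve by backward induction. Given q_Y, the follower Nimbus maximises π_N = (246 - (1/2)q_Y - (1/2)q_N)q_N - 23q_N.
Follower FOC: 223 - (1/2)q_Y - q_N = 0, so q_N(q_Y) = (223 - (1/2)q_Y).
Yarrow substitutes q_N(q_Y) into its own profit: π_Y = q_Y(246 - (1/2)q_Y - (223 - (1/2)q_Y)/2) - 41q_Y = (269/2 - (1/4)q_Y)q_Y - 41q_Y.
The leader's first-order condition 187/2 - (1/2)q_Y = 0 yields q_Y = 187.
Then q_N = (223 - (1/2)·187) = 259/2.
Price P = 246 - (1/2)·(633/2) = 351/4.
Nimbus's profit: (351/4 - 23)·(259/2) - 811 = 7574.1250.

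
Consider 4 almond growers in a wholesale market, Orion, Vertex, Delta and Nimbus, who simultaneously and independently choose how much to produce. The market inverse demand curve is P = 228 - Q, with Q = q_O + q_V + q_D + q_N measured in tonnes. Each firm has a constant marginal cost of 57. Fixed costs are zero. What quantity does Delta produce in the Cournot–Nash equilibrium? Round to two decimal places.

A representative firm's profit is π_i = q_i(228 - Q) - 57q_i.
Setting ∂π_i/∂q_i = 0 with rivals' quantities fixed: 171 - 2q_i - Σ_{j≠i} q_j = 0.
With identical firms every q_j equals q_i, so Σ_{j≠i} q_j = 3q_i and 171 = 5q_i, giving q_i = 171/5.

34.20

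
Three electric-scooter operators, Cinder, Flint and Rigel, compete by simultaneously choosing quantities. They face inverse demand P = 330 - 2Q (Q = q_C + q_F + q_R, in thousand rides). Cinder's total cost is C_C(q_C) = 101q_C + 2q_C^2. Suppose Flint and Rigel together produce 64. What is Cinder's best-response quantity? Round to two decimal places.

12.63

With rivals' combined output fixed at 64, Cinder's profit is π_C = (330 - 2·64 - 2q_C)q_C - (101q_C + 2q_C²) = (202 - 2q_C)q_C - (101q_C + 2q_C²).
∂π_C/∂q_C = 101 - 8q_C = 0, so q_C = 101/8.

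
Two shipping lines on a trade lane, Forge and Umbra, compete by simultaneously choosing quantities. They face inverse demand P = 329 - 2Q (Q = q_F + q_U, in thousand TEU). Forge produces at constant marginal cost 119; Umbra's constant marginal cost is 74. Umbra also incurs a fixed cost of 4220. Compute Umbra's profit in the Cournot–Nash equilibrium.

780

Forge's profit: π_F = (329 - 2Q)q_F - (119q_F). Setting ∂π_F/∂q_F = 0: 210 - 4q_F - 2(q_U) = 0.
Umbra's profit: π_U = (329 - 2Q)q_U - (74q_U). Setting ∂π_U/∂q_U = 0: 255 - 4q_U - 2(q_F) = 0.
Best responses: q_F = (210 - 2q_U)/4, q_U = (255 - 2q_F)/4.
Substituting one into the other gives q_F = 55/2 and q_U = 50.
Price P = 329 - 2·(155/2) = 174.
Umbra's profit: (174 - 74)·50 - 4220 = 780.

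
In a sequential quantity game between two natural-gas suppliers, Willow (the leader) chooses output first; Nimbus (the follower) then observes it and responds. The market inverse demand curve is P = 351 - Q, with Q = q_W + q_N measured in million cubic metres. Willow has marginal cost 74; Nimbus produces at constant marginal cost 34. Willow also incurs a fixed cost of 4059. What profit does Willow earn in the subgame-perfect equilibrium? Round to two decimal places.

2962.13

Solve by backward induction. Given q_W, the follower Nimbus maximises π_N = (351 - q_W - q_N)q_N - 34q_N.
Setting the follower's marginal profit to zero, 317 - q_W - 2q_N = 0, i.e. q_N = (317 - q_W)/2.
Willow substitutes q_N(q_W) into its own profit: π_W = q_W(351 - q_W - (317 - q_W)/2) - 74q_W = (385/2 - (1/2)q_W)q_W - 74q_W.
The leader's first-order condition 237/2 - q_W = 0 yields q_W = 237/2.
Then q_N = (317 - 237/2)/2 = 397/4.
Price P = 351 - 871/4 = 533/4.
Willow's profit: (533/4 - 74)·(237/2) - 4059 = 2962.1250.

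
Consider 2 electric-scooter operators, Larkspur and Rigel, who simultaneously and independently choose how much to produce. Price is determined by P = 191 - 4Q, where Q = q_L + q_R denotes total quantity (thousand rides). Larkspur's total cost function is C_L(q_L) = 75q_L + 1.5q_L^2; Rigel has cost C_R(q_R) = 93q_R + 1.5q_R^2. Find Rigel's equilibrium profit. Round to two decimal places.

Larkspur's profit: π_L = (191 - 4Q)q_L - (75q_L + (3/2)q_L²). Setting ∂π_L/∂q_L = 0: 116 - 11q_L - 4(q_R) = 0.
Rigel's profit: π_R = (191 - 4Q)q_R - (93q_R + (3/2)q_R²). Setting ∂π_R/∂q_R = 0: 98 - 11q_R - 4(q_L) = 0.
Best responses: q_L = (116 - 4q_R)/11, q_R = (98 - 4q_L)/11.
Substituting one into the other gives q_L = 884/105 and q_R = 614/105.
Price P = 191 - 4·(214/15) = 133.9333.
Rigel's profit: 133.9333·(614/105) - 93·(614/105) - (3/2)(614/105)² = 188.0706.

188.07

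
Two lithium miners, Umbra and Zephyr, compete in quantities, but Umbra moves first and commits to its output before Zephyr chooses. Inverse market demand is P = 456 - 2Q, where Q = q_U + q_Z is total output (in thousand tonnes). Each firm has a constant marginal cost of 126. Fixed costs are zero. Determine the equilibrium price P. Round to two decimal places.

208.50

Solve by backward induction. Given q_U, the follower Zephyr maximises π_Z = (456 - 2q_U - 2q_Z)q_Z - 126q_Z.
Setting the follower's marginal profit to zero, 330 - 2q_U - 4q_Z = 0, i.e. q_Z = (330 - 2q_U)/4.
The leader anticipates this reaction. Substituting into P = 456 - 2Q gives P = 291 - q_U, so π_U = (291 - q_U)q_U - 126q_U.
Leader FOC: 165 - 2q_U = 0, so q_U = 165/2.
Then q_Z = (330 - 2·(165/2))/4 = 165/4.
Total output Q = 495/4, so price P = 456 - 2·(495/4) = 417/2.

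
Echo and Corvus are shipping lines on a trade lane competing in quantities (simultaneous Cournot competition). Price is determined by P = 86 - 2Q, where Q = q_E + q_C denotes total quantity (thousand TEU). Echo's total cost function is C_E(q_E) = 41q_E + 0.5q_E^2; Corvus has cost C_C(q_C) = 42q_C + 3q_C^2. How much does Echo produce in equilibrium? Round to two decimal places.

Echo's profit: π_E = (86 - 2Q)q_E - (41q_E + (1/2)q_E²). Setting ∂π_E/∂q_E = 0: 45 - 5q_E - 2(q_C) = 0.
Corvus's profit: π_C = (86 - 2Q)q_C - (42q_C + 3q_C²). Setting ∂π_C/∂q_C = 0: 44 - 10q_C - 2(q_E) = 0.
So q_E = (45 - 2q_C)/5 and q_C = (44 - 2q_E)/10.
Solving the pair: q_E = 181/23, q_C = 65/23.

7.87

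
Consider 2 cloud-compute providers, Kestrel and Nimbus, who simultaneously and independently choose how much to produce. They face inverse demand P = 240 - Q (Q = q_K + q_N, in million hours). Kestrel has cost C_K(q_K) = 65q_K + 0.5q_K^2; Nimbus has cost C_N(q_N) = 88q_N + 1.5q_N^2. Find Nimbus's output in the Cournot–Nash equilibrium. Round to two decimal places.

Kestrel's profit: π_K = (240 - Q)q_K - (65q_K + (1/2)q_K²). Setting ∂π_K/∂q_K = 0: 175 - 3q_K - (q_N) = 0.
Nimbus's profit: π_N = (240 - Q)q_N - (88q_N + (3/2)q_N²). Setting ∂π_N/∂q_N = 0: 152 - 5q_N - (q_K) = 0.
Best responses: q_K = (175 - q_N)/3, q_N = (152 - q_K)/5.
Solving the pair: q_K = 723/14, q_N = 281/14.

20.07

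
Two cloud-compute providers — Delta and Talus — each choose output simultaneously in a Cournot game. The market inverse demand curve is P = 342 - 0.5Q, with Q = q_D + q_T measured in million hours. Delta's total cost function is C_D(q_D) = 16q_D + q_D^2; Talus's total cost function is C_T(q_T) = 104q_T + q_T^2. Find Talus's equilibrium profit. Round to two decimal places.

5948.10

Delta's profit: π_D = (342 - 0.5Q)q_D - (16q_D + q_D²). Setting ∂π_D/∂q_D = 0: 326 - 3q_D - (1/2)(q_T) = 0.
Talus's first-order condition: 238 - 3q_T - (1/2)(q_D) = 0.
Best responses: q_D = (326 - (1/2)q_T)/3, q_T = (238 - (1/2)q_D)/3.
Substituting one into the other gives q_D = 98.1714 and q_T = 62.9714.
Price P = 342 - (1/2)·(1128/7) = 1830/7.
Talus's profit: (1830/7)·62.9714 - 104·62.9714 - 62.9714² = 5948.1012.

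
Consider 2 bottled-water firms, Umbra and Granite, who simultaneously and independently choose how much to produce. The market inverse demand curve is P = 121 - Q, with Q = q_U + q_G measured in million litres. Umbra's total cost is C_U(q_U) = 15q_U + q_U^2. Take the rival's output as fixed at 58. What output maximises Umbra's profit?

With the rival's output fixed at 58, Umbra's profit is π_U = (121 - 58 - q_U)q_U - (15q_U + q_U²) = (63 - q_U)q_U - (15q_U + q_U²).
∂π_U/∂q_U = 48 - 4q_U = 0, so q_U = 12.

12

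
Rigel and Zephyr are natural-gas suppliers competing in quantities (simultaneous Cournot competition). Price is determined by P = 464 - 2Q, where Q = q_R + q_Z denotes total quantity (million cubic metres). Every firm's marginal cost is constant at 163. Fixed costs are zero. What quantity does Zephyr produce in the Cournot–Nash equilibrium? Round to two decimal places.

50.17

A representative firm's profit is π_i = q_i(464 - 2Q) - 163q_i.
Setting ∂π_i/∂q_i = 0 with rivals' quantities fixed: 301 - 4q_i - 2q_j = 0.
With identical firms every q_j equals q_i, so q_j = q_i and 301 = 6q_i, giving q_i = 301/6.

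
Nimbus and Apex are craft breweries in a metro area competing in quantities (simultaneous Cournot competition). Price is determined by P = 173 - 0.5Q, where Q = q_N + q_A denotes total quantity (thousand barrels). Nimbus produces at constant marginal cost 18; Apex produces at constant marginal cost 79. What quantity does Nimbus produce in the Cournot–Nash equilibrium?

Nimbus's profit: π_N = (173 - 0.5Q)q_N - (18q_N). Setting ∂π_N/∂q_N = 0: 155 - q_N - (1/2)(q_A) = 0.
Apex's first-order condition: 94 - q_A - (1/2)(q_N) = 0.
Best responses: q_N = (155 - (1/2)q_A), q_A = (94 - (1/2)q_N).
Solving the pair: q_N = 144, q_A = 22.

144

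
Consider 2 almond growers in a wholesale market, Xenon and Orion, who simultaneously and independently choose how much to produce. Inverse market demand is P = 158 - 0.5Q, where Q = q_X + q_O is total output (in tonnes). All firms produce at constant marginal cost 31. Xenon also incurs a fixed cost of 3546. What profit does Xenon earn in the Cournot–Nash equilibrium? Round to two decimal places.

A representative firm's profit is π_i = q_i(158 - 0.5Q) - 31q_i.
First-order condition (treating rivals' output as given): 127 - q_i - (1/2)q_j = 0.
With identical firms every q_j equals q_i, so q_j = q_i and 127 = (3/2)q_i, giving q_i = 254/3.
Price P = 158 - (1/2)·(508/3) = 220/3.
Xenon's profit: (220/3 - 31)·(254/3) - 3546 = 344/9.

38.22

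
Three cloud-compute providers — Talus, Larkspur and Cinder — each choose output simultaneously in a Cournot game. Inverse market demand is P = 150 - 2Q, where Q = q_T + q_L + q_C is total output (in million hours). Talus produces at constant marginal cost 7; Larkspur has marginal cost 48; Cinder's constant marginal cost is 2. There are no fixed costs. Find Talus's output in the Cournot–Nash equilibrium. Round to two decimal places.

22.38

Talus's profit: π_T = (150 - 2Q)q_T - (7q_T). Setting ∂π_T/∂q_T = 0: 143 - 4q_T - 2(q_L + q_C) = 0.
Larkspur's first-order condition: 102 - 4q_L - 2(q_T + q_C) = 0.
Cinder's profit: π_C = (150 - 2Q)q_C - (2q_C). Setting ∂π_C/∂q_C = 0: 148 - 4q_C - 2(q_T + q_L) = 0.
Adding the 3 conditions: 393 − 4Q − 4Q = 0, i.e. Q = 393/8.
Back-substituting: q_T = (143 − 393/4)/2 = 179/8, q_L = (102 − 393/4)/2 = 15/8, q_C = (148 − 393/4)/2 = 199/8.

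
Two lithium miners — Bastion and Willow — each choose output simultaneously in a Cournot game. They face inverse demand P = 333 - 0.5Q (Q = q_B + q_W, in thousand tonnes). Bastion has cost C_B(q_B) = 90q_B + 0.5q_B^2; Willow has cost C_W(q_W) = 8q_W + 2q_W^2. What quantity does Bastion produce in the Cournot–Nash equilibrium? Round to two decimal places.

Bastion's profit: π_B = (333 - 0.5Q)q_B - (90q_B + (1/2)q_B²). Setting ∂π_B/∂q_B = 0: 243 - 2q_B - (1/2)(q_W) = 0.
Willow's profit: π_W = (333 - 0.5Q)q_W - (8q_W + 2q_W²). Setting ∂π_W/∂q_W = 0: 325 - 5q_W - (1/2)(q_B) = 0.
Best responses: q_B = (243 - (1/2)q_W)/2, q_W = (325 - (1/2)q_B)/5.
Substituting one into the other gives q_B = 107.9487 and q_W = 54.2051.

107.95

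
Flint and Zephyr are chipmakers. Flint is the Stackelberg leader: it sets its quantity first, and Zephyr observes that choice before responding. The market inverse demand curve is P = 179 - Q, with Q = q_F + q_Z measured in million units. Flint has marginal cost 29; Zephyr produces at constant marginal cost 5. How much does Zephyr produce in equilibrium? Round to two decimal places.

The follower Zephyr best-responds to any q_F: π_Z = (179 - Q)q_Z - 5q_Z.
Follower FOC: 174 - q_F - 2q_Z = 0, so q_Z(q_F) = (174 - q_F)/2.
The leader anticipates this reaction. Substituting into P = 179 - Q gives P = 92 - (1/2)q_F, so π_F = (92 - (1/2)q_F)q_F - 29q_F.
Leader FOC: 63 - q_F = 0, so q_F = 63.
Then q_Z = (174 - 63)/2 = 111/2.

55.50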